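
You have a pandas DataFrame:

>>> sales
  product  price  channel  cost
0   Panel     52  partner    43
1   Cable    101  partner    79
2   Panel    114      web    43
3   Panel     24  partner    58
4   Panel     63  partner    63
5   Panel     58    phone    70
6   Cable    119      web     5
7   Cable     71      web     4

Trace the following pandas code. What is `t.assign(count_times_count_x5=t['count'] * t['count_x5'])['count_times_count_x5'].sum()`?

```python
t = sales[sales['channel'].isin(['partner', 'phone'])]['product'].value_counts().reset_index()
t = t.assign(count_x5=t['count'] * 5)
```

85

filter rows where channel in ['partner', 'phone']:
  product  price  channel  cost
0   Panel     52  partner    43
1   Cable    101  partner    79
3   Panel     24  partner    58
4   Panel     63  partner    63
5   Panel     58    phone    70
value_counts of product:
product
Panel    4
Cable    1
Name: count, dtype: int64
reset_index():
  product  count
0   Panel      4
1   Cable      1
add column count_x5 = t['count'] * 5:
  product  count  count_x5
0   Panel      4        20
1   Cable      1         5
add column count_times_count_x5 = t['count'] * t['count_x5']:
  product  count  count_x5  count_times_count_x5
0   Panel      4        20                    80
1   Cable      1         5                     5
Then the sum of column 'count_times_count_x5': 85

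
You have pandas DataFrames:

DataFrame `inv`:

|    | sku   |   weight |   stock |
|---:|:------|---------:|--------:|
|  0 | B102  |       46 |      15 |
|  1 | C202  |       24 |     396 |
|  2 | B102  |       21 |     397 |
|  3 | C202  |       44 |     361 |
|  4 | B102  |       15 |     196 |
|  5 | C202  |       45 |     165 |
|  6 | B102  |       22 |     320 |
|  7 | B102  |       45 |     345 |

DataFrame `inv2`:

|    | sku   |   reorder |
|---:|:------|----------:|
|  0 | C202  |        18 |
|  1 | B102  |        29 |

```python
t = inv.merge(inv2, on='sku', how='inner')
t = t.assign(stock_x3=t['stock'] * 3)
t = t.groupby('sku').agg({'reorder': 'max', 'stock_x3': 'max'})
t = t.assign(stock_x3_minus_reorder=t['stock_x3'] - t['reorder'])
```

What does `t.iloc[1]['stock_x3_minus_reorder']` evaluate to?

merge on 'sku' (how='inner') → 8 rows:
    sku  weight  stock  reorder
0  B102      46     15       29
1  C202      24    396       18
2  B102      21    397       29
3  C202      44    361       18
4  B102      15    196       29
5  C202      45    165       18
6  B102      22    320       29
7  B102      45    345       29
add column stock_x3 = t['stock'] * 3:
    sku  weight  stock  reorder  stock_x3
0  B102      46     15       29        45
1  C202      24    396       18      1188
2  B102      21    397       29      1191
3  C202      44    361       18      1083
4  B102      15    196       29       588
5  C202      45    165       18       495
6  B102      22    320       29       960
7  B102      45    345       29      1035
group by sku: max(reorder), max(stock_x3):
      reorder  stock_x3
sku                    
B102       29      1191
C202       18      1188
add column stock_x3_minus_reorder = t['stock_x3'] - t['reorder']:
      reorder  stock_x3  stock_x3_minus_reorder
sku                                            
B102       29      1191                    1162
C202       18      1188                    1170
Reading off the value at position 1, column 'stock_x3_minus_reorder', we get 1170.

1170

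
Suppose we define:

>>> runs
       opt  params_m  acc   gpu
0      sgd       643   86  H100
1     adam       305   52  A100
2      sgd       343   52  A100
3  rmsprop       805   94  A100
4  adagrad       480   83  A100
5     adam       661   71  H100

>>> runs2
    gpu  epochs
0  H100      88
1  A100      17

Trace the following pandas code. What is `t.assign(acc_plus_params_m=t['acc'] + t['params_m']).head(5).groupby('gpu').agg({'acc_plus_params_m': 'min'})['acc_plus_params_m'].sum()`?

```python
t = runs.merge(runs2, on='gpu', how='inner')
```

1086

merge on 'gpu' (how='inner') → 6 rows:
       opt  params_m  acc   gpu  epochs
0      sgd       643   86  H100      88
1     adam       305   52  A100      17
2      sgd       343   52  A100      17
3  rmsprop       805   94  A100      17
4  adagrad       480   83  A100      17
5     adam       661   71  H100      88
add column acc_plus_params_m = t['acc'] + t['params_m']:
       opt  params_m  acc   gpu  epochs  acc_plus_params_m
0      sgd       643   86  H100      88                729
1     adam       305   52  A100      17                357
2      sgd       343   52  A100      17                395
3  rmsprop       805   94  A100      17                899
4  adagrad       480   83  A100      17                563
5     adam       661   71  H100      88                732
take first 5 rows:
       opt  params_m  acc   gpu  epochs  acc_plus_params_m
0      sgd       643   86  H100      88                729
1     adam       305   52  A100      17                357
2      sgd       343   52  A100      17                395
3  rmsprop       805   94  A100      17                899
4  adagrad       480   83  A100      17                563
group by gpu, min of acc_plus_params_m:
      acc_plus_params_m
gpu                    
A100                357
H100                729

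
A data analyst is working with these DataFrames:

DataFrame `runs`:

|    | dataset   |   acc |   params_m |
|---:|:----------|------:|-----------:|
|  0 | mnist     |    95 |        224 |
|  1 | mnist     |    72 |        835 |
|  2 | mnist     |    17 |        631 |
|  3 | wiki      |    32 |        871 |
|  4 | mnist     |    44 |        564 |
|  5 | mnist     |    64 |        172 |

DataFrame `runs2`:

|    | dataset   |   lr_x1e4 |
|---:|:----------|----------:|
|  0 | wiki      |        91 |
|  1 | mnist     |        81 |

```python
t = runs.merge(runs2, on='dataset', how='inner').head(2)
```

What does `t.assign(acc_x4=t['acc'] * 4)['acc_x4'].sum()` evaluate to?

668

merge on 'dataset' (how='inner') → 6 rows:
  dataset  acc  params_m  lr_x1e4
0   mnist   95       224       81
1   mnist   72       835       81
2   mnist   17       631       81
3    wiki   32       871       91
4   mnist   44       564       81
5   mnist   64       172       81
take first 2 rows:
  dataset  acc  params_m  lr_x1e4
0   mnist   95       224       81
1   mnist   72       835       81
add column acc_x4 = t['acc'] * 4:
  dataset  acc  params_m  lr_x1e4  acc_x4
0   mnist   95       224       81     380
1   mnist   72       835       81     288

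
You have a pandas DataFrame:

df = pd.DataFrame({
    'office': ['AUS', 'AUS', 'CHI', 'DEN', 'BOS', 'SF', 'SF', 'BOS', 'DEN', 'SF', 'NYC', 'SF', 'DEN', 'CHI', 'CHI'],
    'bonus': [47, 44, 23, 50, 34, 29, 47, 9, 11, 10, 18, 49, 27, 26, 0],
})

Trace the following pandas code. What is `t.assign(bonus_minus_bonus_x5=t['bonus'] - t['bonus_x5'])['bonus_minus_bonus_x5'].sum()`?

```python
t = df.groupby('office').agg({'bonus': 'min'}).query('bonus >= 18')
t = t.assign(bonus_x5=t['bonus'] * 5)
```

-248

group by office, min of bonus:
        bonus
office       
AUS        44
BOS         9
CHI         0
DEN        11
NYC        18
SF         10
filter rows where bonus >= 18:
        bonus
office       
AUS        44
NYC        18
add column bonus_x5 = t['bonus'] * 5:
        bonus  bonus_x5
office                 
AUS        44       220
NYC        18        90
add column bonus_minus_bonus_x5 = t['bonus'] - t['bonus_x5']:
        bonus  bonus_x5  bonus_minus_bonus_x5
office                                       
AUS        44       220                  -176
NYC        18        90                   -72
sum of column 'bonus_minus_bonus_x5' → -248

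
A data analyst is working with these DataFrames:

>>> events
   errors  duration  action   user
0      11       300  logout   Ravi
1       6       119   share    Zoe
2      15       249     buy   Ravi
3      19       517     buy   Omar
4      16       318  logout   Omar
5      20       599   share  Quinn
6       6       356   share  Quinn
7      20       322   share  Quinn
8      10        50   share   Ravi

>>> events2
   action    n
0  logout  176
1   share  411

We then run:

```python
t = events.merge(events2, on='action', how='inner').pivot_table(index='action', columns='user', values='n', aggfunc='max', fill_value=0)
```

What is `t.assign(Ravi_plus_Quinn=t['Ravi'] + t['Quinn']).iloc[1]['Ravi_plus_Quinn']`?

822

merge on 'action' (how='inner') → 7 rows:
   errors  duration  action   user    n
0      11       300  logout   Ravi  176
1       6       119   share    Zoe  411
2      16       318  logout   Omar  176
3      20       599   share  Quinn  411
4       6       356   share  Quinn  411
5      20       322   share  Quinn  411
6      10        50   share   Ravi  411
pivot: rows=action, cols=user, max(n):
user    Omar  Quinn  Ravi  Zoe
action                        
logout   176      0   176    0
share      0    411   411  411
add column Ravi_plus_Quinn = t['Ravi'] + t['Quinn']:
user    Omar  Quinn  Ravi  Zoe  Ravi_plus_Quinn
action                                         
logout   176      0   176    0              176
share      0    411   411  411              822
value at position 1, column 'Ravi_plus_Quinn' → 822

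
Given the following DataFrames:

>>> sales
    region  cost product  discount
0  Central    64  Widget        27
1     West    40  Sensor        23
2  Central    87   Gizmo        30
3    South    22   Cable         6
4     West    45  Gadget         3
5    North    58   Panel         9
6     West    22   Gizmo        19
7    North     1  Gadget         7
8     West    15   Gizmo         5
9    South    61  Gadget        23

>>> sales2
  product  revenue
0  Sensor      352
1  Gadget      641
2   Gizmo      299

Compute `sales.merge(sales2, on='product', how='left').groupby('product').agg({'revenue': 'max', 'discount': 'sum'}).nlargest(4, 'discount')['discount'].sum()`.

137

merge on 'product' (how='left') → 10 rows:
    region  cost product  discount  revenue
0  Central    64  Widget        27      NaN
1     West    40  Sensor        23    352.0
2  Central    87   Gizmo        30    299.0
3    South    22   Cable         6      NaN
4     West    45  Gadget         3    641.0
5    North    58   Panel         9      NaN
6     West    22   Gizmo        19    299.0
7    North     1  Gadget         7    641.0
8     West    15   Gizmo         5    299.0
9    South    61  Gadget        23    641.0
group by product: max(revenue), sum(discount):
         revenue  discount
product                   
Cable        NaN         6
Gadget     641.0        33
Gizmo      299.0        54
Panel        NaN         9
Sensor     352.0        23
Widget       NaN        27
take 4 rows with largest discount:
         revenue  discount
product                   
Gizmo      299.0        54
Gadget     641.0        33
Widget       NaN        27
Sensor     352.0        23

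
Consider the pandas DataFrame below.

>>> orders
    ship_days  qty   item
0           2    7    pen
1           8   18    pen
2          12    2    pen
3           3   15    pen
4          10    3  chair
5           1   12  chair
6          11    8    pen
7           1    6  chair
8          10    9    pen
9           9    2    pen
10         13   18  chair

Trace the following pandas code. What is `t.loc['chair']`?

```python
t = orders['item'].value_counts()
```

4

value_counts of item:
item
pen      7
chair    4
Name: count, dtype: int64
So loc['chair'] = 4.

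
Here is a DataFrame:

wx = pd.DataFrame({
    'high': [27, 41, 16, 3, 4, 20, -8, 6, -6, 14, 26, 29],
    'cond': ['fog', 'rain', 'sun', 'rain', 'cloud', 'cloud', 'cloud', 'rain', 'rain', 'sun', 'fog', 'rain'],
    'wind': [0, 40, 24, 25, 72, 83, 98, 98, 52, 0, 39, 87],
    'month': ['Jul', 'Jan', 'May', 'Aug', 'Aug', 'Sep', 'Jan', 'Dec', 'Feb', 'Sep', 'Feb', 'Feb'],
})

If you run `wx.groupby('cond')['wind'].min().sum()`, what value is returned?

group by cond, min of wind:
cond
cloud    72
fog       0
rain     25
sun       0
Name: wind, dtype: int64
Reading off the sum of the resulting series, we get 97.

97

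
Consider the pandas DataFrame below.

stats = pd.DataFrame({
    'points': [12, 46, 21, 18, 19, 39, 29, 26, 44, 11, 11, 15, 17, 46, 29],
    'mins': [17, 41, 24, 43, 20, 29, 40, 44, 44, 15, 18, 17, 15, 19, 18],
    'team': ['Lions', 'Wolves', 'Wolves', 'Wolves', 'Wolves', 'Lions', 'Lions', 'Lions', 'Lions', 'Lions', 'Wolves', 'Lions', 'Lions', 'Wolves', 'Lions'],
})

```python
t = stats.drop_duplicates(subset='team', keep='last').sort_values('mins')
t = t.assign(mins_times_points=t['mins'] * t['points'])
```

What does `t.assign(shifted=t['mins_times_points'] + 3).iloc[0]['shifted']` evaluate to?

drop duplicate team (keep=last):
    points  mins    team
13      46    19  Wolves
14      29    18   Lions
sort by mins:
    points  mins    team
14      29    18   Lions
13      46    19  Wolves
add column mins_times_points = t['mins'] * t['points']:
    points  mins    team  mins_times_points
14      29    18   Lions                522
13      46    19  Wolves                874
add column shifted = t['mins_times_points'] + 3:
    points  mins    team  mins_times_points  shifted
14      29    18   Lions                522      525
13      46    19  Wolves                874      877
The value at position 0, column 'shifted' is 525.

525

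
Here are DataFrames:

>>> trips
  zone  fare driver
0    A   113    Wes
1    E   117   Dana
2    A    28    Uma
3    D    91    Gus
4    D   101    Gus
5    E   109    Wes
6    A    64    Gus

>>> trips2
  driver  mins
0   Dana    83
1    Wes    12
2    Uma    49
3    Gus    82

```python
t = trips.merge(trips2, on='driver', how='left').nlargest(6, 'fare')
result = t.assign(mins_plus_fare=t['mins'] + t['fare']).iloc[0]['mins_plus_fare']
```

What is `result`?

merge on 'driver' (how='left') → 7 rows:
  zone  fare driver  mins
0    A   113    Wes    12
1    E   117   Dana    83
2    A    28    Uma    49
3    D    91    Gus    82
4    D   101    Gus    82
5    E   109    Wes    12
6    A    64    Gus    82
take 6 rows with largest fare:
  zone  fare driver  mins
1    E   117   Dana    83
0    A   113    Wes    12
5    E   109    Wes    12
4    D   101    Gus    82
3    D    91    Gus    82
6    A    64    Gus    82
add column mins_plus_fare = t['mins'] + t['fare']:
  zone  fare driver  mins  mins_plus_fare
1    E   117   Dana    83             200
0    A   113    Wes    12             125
5    E   109    Wes    12             121
4    D   101    Gus    82             183
3    D    91    Gus    82             173
6    A    64    Gus    82             146

200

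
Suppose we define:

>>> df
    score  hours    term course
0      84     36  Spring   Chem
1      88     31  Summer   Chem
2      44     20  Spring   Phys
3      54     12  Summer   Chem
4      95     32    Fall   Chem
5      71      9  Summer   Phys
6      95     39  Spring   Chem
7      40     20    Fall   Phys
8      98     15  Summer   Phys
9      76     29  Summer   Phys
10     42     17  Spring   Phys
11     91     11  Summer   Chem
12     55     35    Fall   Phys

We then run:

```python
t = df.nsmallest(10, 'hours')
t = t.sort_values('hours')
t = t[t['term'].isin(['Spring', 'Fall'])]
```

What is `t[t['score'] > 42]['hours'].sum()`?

take 10 rows with smallest hours:
    score  hours    term course
5      71      9  Summer   Phys
11     91     11  Summer   Chem
3      54     12  Summer   Chem
8      98     15  Summer   Phys
10     42     17  Spring   Phys
2      44     20  Spring   Phys
7      40     20    Fall   Phys
9      76     29  Summer   Phys
1      88     31  Summer   Chem
4      95     32    Fall   Chem
sort by hours:
    score  hours    term course
5      71      9  Summer   Phys
11     91     11  Summer   Chem
3      54     12  Summer   Chem
8      98     15  Summer   Phys
10     42     17  Spring   Phys
2      44     20  Spring   Phys
7      40     20    Fall   Phys
9      76     29  Summer   Phys
1      88     31  Summer   Chem
4      95     32    Fall   Chem
filter rows where term in ['Spring', 'Fall']:
    score  hours    term course
10     42     17  Spring   Phys
2      44     20  Spring   Phys
7      40     20    Fall   Phys
4      95     32    Fall   Chem
filter rows where score > 42:
   score  hours    term course
2     44     20  Spring   Phys
4     95     32    Fall   Chem
Finally, sum of column 'hours' = 52.

52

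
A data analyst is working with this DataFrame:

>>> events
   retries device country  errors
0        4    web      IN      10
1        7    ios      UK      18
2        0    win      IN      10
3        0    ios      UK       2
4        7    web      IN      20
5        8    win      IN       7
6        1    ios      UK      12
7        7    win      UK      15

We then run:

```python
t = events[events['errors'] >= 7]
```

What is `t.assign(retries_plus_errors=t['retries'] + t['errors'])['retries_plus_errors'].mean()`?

filter rows where errors >= 7:
   retries device country  errors
0        4    web      IN      10
1        7    ios      UK      18
2        0    win      IN      10
4        7    web      IN      20
5        8    win      IN       7
6        1    ios      UK      12
7        7    win      UK      15
add column retries_plus_errors = t['retries'] + t['errors']:
   retries device country  errors  retries_plus_errors
0        4    web      IN      10                   14
1        7    ios      UK      18                   25
2        0    win      IN      10                   10
4        7    web      IN      20                   27
5        8    win      IN       7                   15
6        1    ios      UK      12                   13
7        7    win      UK      15                   22
Reading off the mean of column 'retries_plus_errors', we get 18.0.

18.0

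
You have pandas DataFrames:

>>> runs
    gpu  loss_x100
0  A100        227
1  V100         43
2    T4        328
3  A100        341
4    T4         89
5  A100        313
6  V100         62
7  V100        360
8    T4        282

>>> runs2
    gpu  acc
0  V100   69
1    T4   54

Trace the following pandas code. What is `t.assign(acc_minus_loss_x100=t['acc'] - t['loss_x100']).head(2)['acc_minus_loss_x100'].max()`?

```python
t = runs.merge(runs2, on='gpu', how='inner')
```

26

merge on 'gpu' (how='inner') → 6 rows:
    gpu  loss_x100  acc
0  V100         43   69
1    T4        328   54
2    T4         89   54
3  V100         62   69
4  V100        360   69
5    T4        282   54
add column acc_minus_loss_x100 = t['acc'] - t['loss_x100']:
    gpu  loss_x100  acc  acc_minus_loss_x100
0  V100         43   69                   26
1    T4        328   54                 -274
2    T4         89   54                  -35
3  V100         62   69                    7
4  V100        360   69                 -291
5    T4        282   54                 -228
take first 2 rows:
    gpu  loss_x100  acc  acc_minus_loss_x100
0  V100         43   69                   26
1    T4        328   54                 -274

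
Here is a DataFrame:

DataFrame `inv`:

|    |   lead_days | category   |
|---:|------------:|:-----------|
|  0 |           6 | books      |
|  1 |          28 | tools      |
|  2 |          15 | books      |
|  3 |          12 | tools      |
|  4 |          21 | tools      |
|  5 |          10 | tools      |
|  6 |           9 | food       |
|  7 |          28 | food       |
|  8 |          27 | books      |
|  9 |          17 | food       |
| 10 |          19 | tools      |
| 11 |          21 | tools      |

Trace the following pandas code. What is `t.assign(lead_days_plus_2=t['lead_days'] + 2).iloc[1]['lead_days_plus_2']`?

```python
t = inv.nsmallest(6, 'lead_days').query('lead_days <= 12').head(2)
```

11

take 6 rows with smallest lead_days:
   lead_days category
0          6    books
6          9     food
5         10    tools
3         12    tools
2         15    books
9         17     food
filter rows where lead_days <= 12:
   lead_days category
0          6    books
6          9     food
5         10    tools
3         12    tools
take first 2 rows:
   lead_days category
0          6    books
6          9     food
add column lead_days_plus_2 = t['lead_days'] + 2:
   lead_days category  lead_days_plus_2
0          6    books                 8
6          9     food                11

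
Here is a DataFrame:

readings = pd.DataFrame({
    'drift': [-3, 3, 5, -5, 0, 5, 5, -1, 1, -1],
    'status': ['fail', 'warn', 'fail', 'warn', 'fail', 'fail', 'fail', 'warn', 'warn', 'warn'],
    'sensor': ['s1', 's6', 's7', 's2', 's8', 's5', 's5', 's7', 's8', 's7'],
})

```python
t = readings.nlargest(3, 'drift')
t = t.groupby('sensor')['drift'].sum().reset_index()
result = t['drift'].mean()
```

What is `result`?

take 3 rows with largest drift:
   drift status sensor
2      5   fail     s7
5      5   fail     s5
6      5   fail     s5
group by sensor, sum of drift:
sensor
s5    10
s7     5
Name: drift, dtype: int64
reset_index():
  sensor  drift
0     s5     10
1     s7      5
So mean() = 7.5.

7.5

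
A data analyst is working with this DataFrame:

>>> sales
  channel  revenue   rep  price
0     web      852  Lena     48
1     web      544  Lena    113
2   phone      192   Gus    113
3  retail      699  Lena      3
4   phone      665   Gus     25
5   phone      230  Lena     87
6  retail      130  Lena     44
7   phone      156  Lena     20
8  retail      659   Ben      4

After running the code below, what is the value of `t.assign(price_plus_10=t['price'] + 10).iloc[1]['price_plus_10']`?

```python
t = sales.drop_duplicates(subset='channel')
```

drop duplicate channel (keep=first):
  channel  revenue   rep  price
0     web      852  Lena     48
2   phone      192   Gus    113
3  retail      699  Lena      3
add column price_plus_10 = t['price'] + 10:
  channel  revenue   rep  price  price_plus_10
0     web      852  Lena     48             58
2   phone      192   Gus    113            123
3  retail      699  Lena      3             13
The value at position 1, column 'price_plus_10' is 123.

123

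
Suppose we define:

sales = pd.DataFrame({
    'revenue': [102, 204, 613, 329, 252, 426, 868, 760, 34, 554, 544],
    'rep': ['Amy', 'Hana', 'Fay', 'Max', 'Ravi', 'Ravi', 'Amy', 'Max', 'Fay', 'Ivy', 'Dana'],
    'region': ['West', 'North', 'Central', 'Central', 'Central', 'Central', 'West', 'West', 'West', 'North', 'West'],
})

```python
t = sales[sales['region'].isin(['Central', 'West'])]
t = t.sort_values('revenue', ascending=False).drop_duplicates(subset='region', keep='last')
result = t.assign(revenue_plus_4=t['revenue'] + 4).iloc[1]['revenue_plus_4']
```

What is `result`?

38

filter rows where region in ['Central', 'West']:
    revenue   rep   region
0       102   Amy     West
2       613   Fay  Central
3       329   Max  Central
4       252  Ravi  Central
5       426  Ravi  Central
6       868   Amy     West
7       760   Max     West
8        34   Fay     West
10      544  Dana     West
sort by revenue descending:
    revenue   rep   region
6       868   Amy     West
7       760   Max     West
2       613   Fay  Central
10      544  Dana     West
5       426  Ravi  Central
3       329   Max  Central
4       252  Ravi  Central
0       102   Amy     West
8        34   Fay     West
drop duplicate region (keep=last):
   revenue   rep   region
4      252  Ravi  Central
8       34   Fay     West
add column revenue_plus_4 = t['revenue'] + 4:
   revenue   rep   region  revenue_plus_4
4      252  Ravi  Central             256
8       34   Fay     West              38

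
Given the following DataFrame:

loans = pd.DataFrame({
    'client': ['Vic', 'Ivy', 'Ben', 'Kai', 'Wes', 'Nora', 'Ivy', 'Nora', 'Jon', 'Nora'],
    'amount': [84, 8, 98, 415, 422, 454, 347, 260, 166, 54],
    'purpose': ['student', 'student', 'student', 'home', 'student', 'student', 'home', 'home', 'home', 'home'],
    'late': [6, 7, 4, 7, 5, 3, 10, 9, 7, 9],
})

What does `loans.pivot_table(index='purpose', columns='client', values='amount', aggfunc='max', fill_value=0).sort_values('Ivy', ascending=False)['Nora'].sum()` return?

pivot: rows=purpose, cols=client, max(amount):
client   Ben  Ivy  Jon  Kai  Nora  Vic  Wes
purpose                                    
home       0  347  166  415   260    0    0
student   98    8    0    0   454   84  422
sort by Ivy descending:
client   Ben  Ivy  Jon  Kai  Nora  Vic  Wes
purpose                                    
home       0  347  166  415   260    0    0
student   98    8    0    0   454   84  422
Hence 714.

714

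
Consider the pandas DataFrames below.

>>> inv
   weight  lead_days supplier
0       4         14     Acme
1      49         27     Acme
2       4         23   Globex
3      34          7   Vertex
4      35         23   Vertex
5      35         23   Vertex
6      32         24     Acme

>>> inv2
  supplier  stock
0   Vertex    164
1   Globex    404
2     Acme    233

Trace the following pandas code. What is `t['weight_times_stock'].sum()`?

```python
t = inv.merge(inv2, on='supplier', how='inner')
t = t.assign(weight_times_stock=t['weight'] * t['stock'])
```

38477

merge on 'supplier' (how='inner') → 7 rows:
   weight  lead_days supplier  stock
0       4         14     Acme    233
1      49         27     Acme    233
2       4         23   Globex    404
3      34          7   Vertex    164
4      35         23   Vertex    164
5      35         23   Vertex    164
6      32         24     Acme    233
add column weight_times_stock = t['weight'] * t['stock']:
   weight  lead_days supplier  stock  weight_times_stock
0       4         14     Acme    233                 932
1      49         27     Acme    233               11417
2       4         23   Globex    404                1616
3      34          7   Vertex    164                5576
4      35         23   Vertex    164                5740
5      35         23   Vertex    164                5740
6      32         24     Acme    233                7456
Taking the sum of column 'weight_times_stock' gives 38477.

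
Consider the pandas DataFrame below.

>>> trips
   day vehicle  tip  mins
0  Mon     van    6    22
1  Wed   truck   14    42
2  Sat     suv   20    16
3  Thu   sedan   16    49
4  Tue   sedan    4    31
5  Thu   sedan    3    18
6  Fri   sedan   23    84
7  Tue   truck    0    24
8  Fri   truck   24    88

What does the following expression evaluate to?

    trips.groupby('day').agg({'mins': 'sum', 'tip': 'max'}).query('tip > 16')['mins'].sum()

group by day: sum(mins), max(tip):
     mins  tip
day           
Fri   172   24
Mon    22    6
Sat    16   20
Thu    67   16
Tue    55    4
Wed    42   14
filter rows where tip > 16:
     mins  tip
day           
Fri   172   24
Sat    16   20
Taking the sum of column 'mins' gives 188.

188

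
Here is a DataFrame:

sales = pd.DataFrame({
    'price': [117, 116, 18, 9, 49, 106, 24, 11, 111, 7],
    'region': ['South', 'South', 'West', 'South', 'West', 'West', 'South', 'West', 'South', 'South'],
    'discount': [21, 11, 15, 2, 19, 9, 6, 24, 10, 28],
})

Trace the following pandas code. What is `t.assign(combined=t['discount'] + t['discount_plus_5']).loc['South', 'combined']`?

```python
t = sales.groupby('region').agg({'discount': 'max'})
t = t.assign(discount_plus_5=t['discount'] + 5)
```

61

group by region, max of discount:
        discount
region          
South         28
West          24
add column discount_plus_5 = t['discount'] + 5:
        discount  discount_plus_5
region                           
South         28               33
West          24               29
add column combined = t['discount'] + t['discount_plus_5']:
        discount  discount_plus_5  combined
region                                     
South         28               33        61
West          24               29        53
value at row 'South', column 'combined' → 61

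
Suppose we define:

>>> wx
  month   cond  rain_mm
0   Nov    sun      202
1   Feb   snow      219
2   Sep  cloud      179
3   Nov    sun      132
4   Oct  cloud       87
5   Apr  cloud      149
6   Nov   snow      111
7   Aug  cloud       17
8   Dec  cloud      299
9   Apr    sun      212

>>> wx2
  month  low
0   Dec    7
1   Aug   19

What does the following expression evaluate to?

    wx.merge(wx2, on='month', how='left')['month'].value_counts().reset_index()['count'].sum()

merge on 'month' (how='left') → 10 rows:
  month   cond  rain_mm   low
0   Nov    sun      202   NaN
1   Feb   snow      219   NaN
2   Sep  cloud      179   NaN
3   Nov    sun      132   NaN
4   Oct  cloud       87   NaN
5   Apr  cloud      149   NaN
6   Nov   snow      111   NaN
7   Aug  cloud       17  19.0
8   Dec  cloud      299   7.0
9   Apr    sun      212   NaN
value_counts of month:
month
Nov    3
Apr    2
Feb    1
Sep    1
Oct    1
Aug    1
Dec    1
Name: count, dtype: int64
reset_index():
  month  count
0   Nov      3
1   Apr      2
2   Feb      1
3   Sep      1
4   Oct      1
5   Aug      1
6   Dec      1
Hence 10.

10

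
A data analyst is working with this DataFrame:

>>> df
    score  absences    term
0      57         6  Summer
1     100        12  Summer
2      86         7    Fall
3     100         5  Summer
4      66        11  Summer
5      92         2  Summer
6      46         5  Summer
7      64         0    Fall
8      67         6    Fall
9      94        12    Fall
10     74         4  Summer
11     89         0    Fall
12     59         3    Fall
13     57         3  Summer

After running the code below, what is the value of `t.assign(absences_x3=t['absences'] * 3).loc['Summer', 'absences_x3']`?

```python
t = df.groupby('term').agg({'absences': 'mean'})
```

group by term, mean of absences:
        absences
term            
Fall    4.666667
Summer  6.000000
add column absences_x3 = t['absences'] * 3:
        absences  absences_x3
term                         
Fall    4.666667         14.0
Summer  6.000000         18.0
Then the value at row 'Summer', column 'absences_x3': 18.0

18.0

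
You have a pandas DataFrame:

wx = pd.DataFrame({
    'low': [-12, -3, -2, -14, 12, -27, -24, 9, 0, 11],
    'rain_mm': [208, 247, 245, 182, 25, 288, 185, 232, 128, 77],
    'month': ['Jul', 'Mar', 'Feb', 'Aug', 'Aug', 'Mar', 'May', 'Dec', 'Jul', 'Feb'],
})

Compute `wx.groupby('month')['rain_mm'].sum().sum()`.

group by month, sum of rain_mm:
month
Aug    207
Dec    232
Feb    322
Jul    336
Mar    535
May    185
Name: rain_mm, dtype: int64

1817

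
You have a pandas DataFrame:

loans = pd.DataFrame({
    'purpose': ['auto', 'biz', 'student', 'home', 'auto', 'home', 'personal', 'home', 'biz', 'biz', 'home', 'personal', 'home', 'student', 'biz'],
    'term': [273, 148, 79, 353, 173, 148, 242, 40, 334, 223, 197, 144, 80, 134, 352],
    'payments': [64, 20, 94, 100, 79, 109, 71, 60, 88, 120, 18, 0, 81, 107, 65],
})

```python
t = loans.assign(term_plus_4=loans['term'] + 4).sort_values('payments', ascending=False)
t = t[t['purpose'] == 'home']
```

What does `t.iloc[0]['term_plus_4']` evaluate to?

add column term_plus_4 = loans['term'] + 4:
     purpose  term  payments  term_plus_4
0       auto   273        64          277
1        biz   148        20          152
2    student    79        94           83
3       home   353       100          357
4       auto   173        79          177
5       home   148       109          152
6   personal   242        71          246
7       home    40        60           44
8        biz   334        88          338
9        biz   223       120          227
10      home   197        18          201
11  personal   144         0          148
12      home    80        81           84
13   student   134       107          138
14       biz   352        65          356
sort by payments descending:
     purpose  term  payments  term_plus_4
9        biz   223       120          227
5       home   148       109          152
13   student   134       107          138
3       home   353       100          357
2    student    79        94           83
8        biz   334        88          338
12      home    80        81           84
4       auto   173        79          177
6   personal   242        71          246
14       biz   352        65          356
0       auto   273        64          277
7       home    40        60           44
1        biz   148        20          152
10      home   197        18          201
11  personal   144         0          148
filter rows where purpose == 'home':
   purpose  term  payments  term_plus_4
5     home   148       109          152
3     home   353       100          357
12    home    80        81           84
7     home    40        60           44
10    home   197        18          201

152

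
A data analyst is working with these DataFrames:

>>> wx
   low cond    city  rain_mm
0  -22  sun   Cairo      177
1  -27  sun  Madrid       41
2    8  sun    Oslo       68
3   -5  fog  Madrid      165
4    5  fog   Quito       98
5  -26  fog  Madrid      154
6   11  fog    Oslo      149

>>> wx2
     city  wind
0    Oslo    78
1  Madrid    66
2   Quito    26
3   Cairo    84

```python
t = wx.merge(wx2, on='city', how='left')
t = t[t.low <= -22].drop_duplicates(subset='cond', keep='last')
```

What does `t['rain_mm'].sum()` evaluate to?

merge on 'city' (how='left') → 7 rows:
   low cond    city  rain_mm  wind
0  -22  sun   Cairo      177    84
1  -27  sun  Madrid       41    66
2    8  sun    Oslo       68    78
3   -5  fog  Madrid      165    66
4    5  fog   Quito       98    26
5  -26  fog  Madrid      154    66
6   11  fog    Oslo      149    78
filter rows where low <= -22:
   low cond    city  rain_mm  wind
0  -22  sun   Cairo      177    84
1  -27  sun  Madrid       41    66
5  -26  fog  Madrid      154    66
drop duplicate cond (keep=last):
   low cond    city  rain_mm  wind
1  -27  sun  Madrid       41    66
5  -26  fog  Madrid      154    66
Taking the sum of column 'rain_mm' gives 195.

195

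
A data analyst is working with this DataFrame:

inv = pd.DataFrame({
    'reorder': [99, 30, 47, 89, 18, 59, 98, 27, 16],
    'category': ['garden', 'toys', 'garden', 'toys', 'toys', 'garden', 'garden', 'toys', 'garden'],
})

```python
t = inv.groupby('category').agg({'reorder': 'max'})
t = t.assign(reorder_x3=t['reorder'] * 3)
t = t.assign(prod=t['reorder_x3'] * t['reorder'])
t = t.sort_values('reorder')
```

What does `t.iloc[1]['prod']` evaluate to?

29403

group by category, max of reorder:
          reorder
category         
garden         99
toys           89
add column reorder_x3 = t['reorder'] * 3:
          reorder  reorder_x3
category                     
garden         99         297
toys           89         267
add column prod = t['reorder_x3'] * t['reorder']:
          reorder  reorder_x3   prod
category                            
garden         99         297  29403
toys           89         267  23763
sort by reorder:
          reorder  reorder_x3   prod
category                            
toys           89         267  23763
garden         99         297  29403
Taking the value at position 1, column 'prod' gives 29403.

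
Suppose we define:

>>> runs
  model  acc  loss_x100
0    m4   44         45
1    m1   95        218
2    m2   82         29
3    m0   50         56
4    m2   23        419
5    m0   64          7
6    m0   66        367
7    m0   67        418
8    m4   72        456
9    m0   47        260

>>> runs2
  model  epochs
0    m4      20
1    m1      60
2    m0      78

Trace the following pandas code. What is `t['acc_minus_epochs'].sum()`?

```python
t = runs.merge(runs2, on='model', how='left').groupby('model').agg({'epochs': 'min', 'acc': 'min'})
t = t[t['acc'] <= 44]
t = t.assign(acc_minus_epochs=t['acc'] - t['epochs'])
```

24.0

merge on 'model' (how='left') → 10 rows:
  model  acc  loss_x100  epochs
0    m4   44         45    20.0
1    m1   95        218    60.0
2    m2   82         29     NaN
3    m0   50         56    78.0
4    m2   23        419     NaN
5    m0   64          7    78.0
6    m0   66        367    78.0
7    m0   67        418    78.0
8    m4   72        456    20.0
9    m0   47        260    78.0
group by model: min(epochs), min(acc):
       epochs  acc
model             
m0       78.0   47
m1       60.0   95
m2        NaN   23
m4       20.0   44
filter rows where acc <= 44:
       epochs  acc
model             
m2        NaN   23
m4       20.0   44
add column acc_minus_epochs = t['acc'] - t['epochs']:
       epochs  acc  acc_minus_epochs
model                               
m2        NaN   23               NaN
m4       20.0   44              24.0
So sum() = 24.0.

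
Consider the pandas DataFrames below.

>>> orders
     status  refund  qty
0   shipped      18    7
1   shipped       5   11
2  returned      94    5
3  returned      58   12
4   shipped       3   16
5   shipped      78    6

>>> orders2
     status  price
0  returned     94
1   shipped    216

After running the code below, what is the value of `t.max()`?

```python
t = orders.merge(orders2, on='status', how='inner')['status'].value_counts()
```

merge on 'status' (how='inner') → 6 rows:
     status  refund  qty  price
0   shipped      18    7    216
1   shipped       5   11    216
2  returned      94    5     94
3  returned      58   12     94
4   shipped       3   16    216
5   shipped      78    6    216
value_counts of status:
status
shipped     4
returned    2
Name: count, dtype: int64
Reading off the max of the resulting series, we get 4.

4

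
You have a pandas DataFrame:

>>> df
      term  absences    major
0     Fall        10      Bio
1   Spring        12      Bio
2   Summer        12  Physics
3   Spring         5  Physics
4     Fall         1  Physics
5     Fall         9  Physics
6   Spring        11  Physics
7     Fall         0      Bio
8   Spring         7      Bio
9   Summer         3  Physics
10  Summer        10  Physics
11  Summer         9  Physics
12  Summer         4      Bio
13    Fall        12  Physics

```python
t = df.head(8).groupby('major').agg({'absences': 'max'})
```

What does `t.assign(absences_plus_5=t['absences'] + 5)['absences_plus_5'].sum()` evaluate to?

34

take first 8 rows:
     term  absences    major
0    Fall        10      Bio
1  Spring        12      Bio
2  Summer        12  Physics
3  Spring         5  Physics
4    Fall         1  Physics
5    Fall         9  Physics
6  Spring        11  Physics
7    Fall         0      Bio
group by major, max of absences:
         absences
major            
Bio            12
Physics        12
add column absences_plus_5 = t['absences'] + 5:
         absences  absences_plus_5
major                             
Bio            12               17
Physics        12               17
Then the sum of column 'absences_plus_5': 34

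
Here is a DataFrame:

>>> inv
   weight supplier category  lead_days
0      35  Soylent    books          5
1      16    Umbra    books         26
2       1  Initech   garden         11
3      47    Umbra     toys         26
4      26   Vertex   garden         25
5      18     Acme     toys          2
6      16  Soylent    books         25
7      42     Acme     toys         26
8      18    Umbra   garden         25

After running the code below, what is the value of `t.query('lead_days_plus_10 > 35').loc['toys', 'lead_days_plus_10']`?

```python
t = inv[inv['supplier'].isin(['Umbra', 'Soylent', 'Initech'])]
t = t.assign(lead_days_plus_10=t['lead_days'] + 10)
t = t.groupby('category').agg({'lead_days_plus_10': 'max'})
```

filter rows where supplier in ['Umbra', 'Soylent', 'Initech']:
   weight supplier category  lead_days
0      35  Soylent    books          5
1      16    Umbra    books         26
2       1  Initech   garden         11
3      47    Umbra     toys         26
6      16  Soylent    books         25
8      18    Umbra   garden         25
add column lead_days_plus_10 = t['lead_days'] + 10:
   weight supplier category  lead_days  lead_days_plus_10
0      35  Soylent    books          5                 15
1      16    Umbra    books         26                 36
2       1  Initech   garden         11                 21
3      47    Umbra     toys         26                 36
6      16  Soylent    books         25                 35
8      18    Umbra   garden         25                 35
group by category, max of lead_days_plus_10:
          lead_days_plus_10
category                   
books                    36
garden                   35
toys                     36
filter rows where lead_days_plus_10 > 35:
          lead_days_plus_10
category                   
books                    36
toys                     36
Reading off the value at row 'toys', column 'lead_days_plus_10', we get 36.

36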